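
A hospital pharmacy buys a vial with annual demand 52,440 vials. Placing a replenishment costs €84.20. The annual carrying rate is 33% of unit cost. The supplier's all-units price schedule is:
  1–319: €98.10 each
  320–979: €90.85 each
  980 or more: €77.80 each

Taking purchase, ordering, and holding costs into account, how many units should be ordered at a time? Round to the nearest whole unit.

Q* ≈ 980 vials

Holding cost per unit per year at price C is H = 0.33·C.
Evaluate total cost at each tier's feasible EOQ or, if the EOQ is below the tier, at the tier's minimum quantity.
Tier 1 (€98.10): EOQ = 522.3 exceeds tier's upper bound 319, so this tier is dominated.
EOQ at €90.85 = 542.7 (feasible in tier 2): TC = 52,440×€90.85 + (52,440/542.7)×84.2 + (542.7/2)×0.33×€90.85 = €4,780,445.28.
EOQ at €77.80 = 586.5 < 980, so use break Q=980: TC = 52,440×€77.80 + (52,440/980.0)×84.2 + (980.0/2)×0.33×€77.80 = €4,096,917.82.
Lowest total cost is €4,096,917.82 at Q = 980.0.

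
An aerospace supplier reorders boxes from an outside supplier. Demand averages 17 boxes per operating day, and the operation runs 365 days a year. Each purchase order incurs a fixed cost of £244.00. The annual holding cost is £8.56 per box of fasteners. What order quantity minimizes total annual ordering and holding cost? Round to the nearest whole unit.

Annual demand D = 17 × 365 = 6,205.
EOQ = √(2DS / H) = √(2 × 6,205 × 244 / 8.56).
= √(3,028,040 / 8.56) = √353,742.9907 ≈ 594.763.

Q* ≈ 595 boxes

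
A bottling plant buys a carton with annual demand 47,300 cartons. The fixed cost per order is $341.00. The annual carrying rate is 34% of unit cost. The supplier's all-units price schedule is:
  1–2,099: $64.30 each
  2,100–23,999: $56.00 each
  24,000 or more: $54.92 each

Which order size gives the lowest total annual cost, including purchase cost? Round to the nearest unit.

Holding cost per unit per year at price C is H = 0.34·C.
Candidates are each tier's EOQ (if it falls in that tier) and each price-break quantity.
EOQ at $64.30 = 1214.7 (feasible in tier 1): TC = 47,300×$64.30 + (47,300/1214.7)×341 + (1214.7/2)×0.34×$64.30 = $3,067,946.31.
EOQ at $56.00 = 1301.6 < 2100, so use break Q=2100: TC = 47,300×$56.00 + (47,300/2100.0)×341 + (2100.0/2)×0.34×$56.00 = $2,676,472.62.
EOQ at $54.92 = 1314.4 < 24000, so use break Q=24000: TC = 47,300×$54.92 + (47,300/24000.0)×341 + (24000.0/2)×0.34×$54.92 = $2,822,461.65.
Lowest total cost is $2,676,472.62 at Q = 2100.0.

Q* ≈ 2,100 cartons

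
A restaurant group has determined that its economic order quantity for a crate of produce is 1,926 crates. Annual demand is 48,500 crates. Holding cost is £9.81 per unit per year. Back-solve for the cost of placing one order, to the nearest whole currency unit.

Invert the EOQ relation Q*² = 2DS/H.
From Q* = √(2DS/H): S = Q*²H / (2D) = 1,926² × 9.81 / (2 × 48,500) = 375.1542.

S ≈ £375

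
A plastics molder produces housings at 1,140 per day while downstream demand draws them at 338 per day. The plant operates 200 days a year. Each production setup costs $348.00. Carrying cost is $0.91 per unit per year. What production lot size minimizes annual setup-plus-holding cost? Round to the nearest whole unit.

Annual demand D = 338 × 200 = 67,600.
Production build-up factor (1 − d/p) = 1 − 338/1,140 = 0.7035.
Q* = √(2DS / (H(1 − d/p))) = √(2 × 67,600 × 348 / (0.91 × 0.7035)).
= √(47,049,600 / 0.6402) ≈ 8572.796.

Q* ≈ 8,573 housings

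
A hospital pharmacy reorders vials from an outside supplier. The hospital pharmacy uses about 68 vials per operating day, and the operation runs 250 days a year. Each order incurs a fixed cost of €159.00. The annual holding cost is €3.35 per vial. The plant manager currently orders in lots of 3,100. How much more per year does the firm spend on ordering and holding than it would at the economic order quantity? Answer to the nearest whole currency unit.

Extra cost ≈ €1,809 per year

Annual demand D = 68 × 250 = 17,000.
EOQ = √(2DS/H) = √(2 × 17,000 × 159 / 3.35) ≈ 1270.33.
Cost at Q* = (D/Q*)S + (Q*/2)H = √(2DSH) ≈ €4,255.60.
Cost at Q = 3,100: (17,000/3,100)×159 + (3,100/2)×3.35 = €871.94 + €5,192.50 = €6,064.44.
Excess = €6,064.44 − €4,255.60 = €1,808.84.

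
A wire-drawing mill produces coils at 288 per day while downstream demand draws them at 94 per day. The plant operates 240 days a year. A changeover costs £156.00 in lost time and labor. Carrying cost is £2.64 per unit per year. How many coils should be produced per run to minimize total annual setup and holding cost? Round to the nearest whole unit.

Q* ≈ 1,989 coils

Annual demand D = 94 × 240 = 22,560.
Production build-up factor (1 − d/p) = 1 − 94/288 = 0.6736.
Q* = √(2DS / (H(1 − d/p))) = √(2 × 22,560 × 156 / (2.64 × 0.6736)).
= √(7,038,720 / 1.7783) ≈ 1989.483.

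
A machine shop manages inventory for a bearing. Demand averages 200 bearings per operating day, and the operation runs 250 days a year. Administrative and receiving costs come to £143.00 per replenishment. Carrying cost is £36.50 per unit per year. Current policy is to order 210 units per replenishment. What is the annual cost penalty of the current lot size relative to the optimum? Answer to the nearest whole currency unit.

Annual demand D = 200 × 250 = 50,000.
EOQ = √(2DS/H) = √(2 × 50,000 × 143 / 36.5) ≈ 625.92.
Cost at Q* = (D/Q*)S + (Q*/2)H = √(2DSH) ≈ £22,846.23.
Cost at Q = 210: (50,000/210)×143 + (210/2)×36.5 = £34,047.62 + £3,832.50 = £37,880.12.
Excess = £37,880.12 − £22,846.23 = £15,033.89.

Extra cost ≈ £15,034 per year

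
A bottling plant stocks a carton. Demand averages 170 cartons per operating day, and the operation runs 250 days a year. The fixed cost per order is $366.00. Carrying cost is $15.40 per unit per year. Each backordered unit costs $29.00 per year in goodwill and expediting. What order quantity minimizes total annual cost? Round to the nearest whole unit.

Q* ≈ 1,759 cartons

Annual demand D = 170 × 250 = 42,500.
With planned backorders, Q* = √(2DS/H) · √((H+B)/B).
√(2DS/H) = √(2 × 42,500 × 366 / 15.4) = 1421.313.
√((H+B)/B) = √((15.4+29)/29) = 1.2373.
Q* ≈ 1758.661.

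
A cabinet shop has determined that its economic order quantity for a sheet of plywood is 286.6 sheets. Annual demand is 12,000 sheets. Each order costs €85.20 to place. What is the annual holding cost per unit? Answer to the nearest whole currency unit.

H ≈ €25

Squaring Q* = √(2DS/H) gives Q*² = 2DS/H.
From Q* = √(2DS/H): H = 2DS / Q*² = 2 × 12,000 × 85.2 / 286.6² = 24.8942.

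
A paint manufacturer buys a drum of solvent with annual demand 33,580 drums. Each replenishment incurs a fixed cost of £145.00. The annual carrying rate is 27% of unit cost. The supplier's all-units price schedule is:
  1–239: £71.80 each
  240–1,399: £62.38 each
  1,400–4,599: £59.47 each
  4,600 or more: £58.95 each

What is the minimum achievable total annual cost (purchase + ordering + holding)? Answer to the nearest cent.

TC* ≈ £2,011,720.36

Holding cost per unit per year at price C is H = 0.27·C.
Candidates are each tier's EOQ (if it falls in that tier) and each price-break quantity.
Tier 1 (£71.80): EOQ = 708.8 exceeds tier's upper bound 239, so this tier is dominated.
EOQ at £62.38 = 760.4 (feasible in tier 2): TC = 33,580×£62.38 + (33,580/760.4)×145 + (760.4/2)×0.27×£62.38 = £2,107,527.30.
EOQ at £59.47 = 778.8 < 1400, so use break Q=1400: TC = 33,580×£59.47 + (33,580/1400.0)×145 + (1400.0/2)×0.27×£59.47 = £2,011,720.36.
EOQ at £58.95 = 782.2 < 4600, so use break Q=4600: TC = 33,580×£58.95 + (33,580/4600.0)×145 + (4600.0/2)×0.27×£58.95 = £2,017,207.45.
Lowest total cost among the candidates is at Q = 1400.0.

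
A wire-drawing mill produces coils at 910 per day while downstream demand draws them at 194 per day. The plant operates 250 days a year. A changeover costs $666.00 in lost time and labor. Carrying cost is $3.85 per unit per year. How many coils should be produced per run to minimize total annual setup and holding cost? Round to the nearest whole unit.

Annual demand D = 194 × 250 = 48,500.
Production build-up factor (1 − d/p) = 1 − 194/910 = 0.7868.
Q* = √(2DS / (H(1 − d/p))) = √(2 × 48,500 × 666 / (3.85 × 0.7868)).
= √(64,602,000 / 3.0292) ≈ 4618.031.

Q* ≈ 4,618 coils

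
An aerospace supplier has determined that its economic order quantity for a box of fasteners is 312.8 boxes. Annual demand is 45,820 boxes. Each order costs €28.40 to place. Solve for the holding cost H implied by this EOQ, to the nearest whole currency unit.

H ≈ €27

The basic EOQ model gives Q* = √(2DS/H); rearrange for the unknown.
From Q* = √(2DS/H): H = 2DS / Q*² = 2 × 45,820 × 28.4 / 312.8² = 26.5993.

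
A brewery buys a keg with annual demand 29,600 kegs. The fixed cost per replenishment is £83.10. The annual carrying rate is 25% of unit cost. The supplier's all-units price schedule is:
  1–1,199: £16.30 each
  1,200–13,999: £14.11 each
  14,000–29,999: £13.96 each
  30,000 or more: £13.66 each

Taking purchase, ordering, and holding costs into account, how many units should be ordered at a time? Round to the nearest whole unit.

Holding cost per unit per year at price C is H = 0.25·C.
Evaluate total cost at each tier's feasible EOQ or, if the EOQ is below the tier, at the tier's minimum quantity.
EOQ at £16.30 = 1098.7 (feasible in tier 1): TC = 29,600×£16.30 + (29,600/1098.7)×83.1 + (1098.7/2)×0.25×£16.30 = £486,957.39.
EOQ at £14.11 = 1180.9 < 1200, so use break Q=1200: TC = 29,600×£14.11 + (29,600/1200.0)×83.1 + (1200.0/2)×0.25×£14.11 = £421,822.30.
EOQ at £13.96 = 1187.3 < 14000, so use break Q=14000: TC = 29,600×£13.96 + (29,600/14000.0)×83.1 + (14000.0/2)×0.25×£13.96 = £437,821.70.
EOQ at £13.66 = 1200.2 < 30000, so use break Q=30000: TC = 29,600×£13.66 + (29,600/30000.0)×83.1 + (30000.0/2)×0.25×£13.66 = £455,642.99.
Lowest total cost is £421,822.30 at Q = 1200.0.

Q* ≈ 1,200 kegs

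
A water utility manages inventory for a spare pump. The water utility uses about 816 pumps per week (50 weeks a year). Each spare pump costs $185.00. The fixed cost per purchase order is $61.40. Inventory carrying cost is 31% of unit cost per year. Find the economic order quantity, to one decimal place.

Annual demand D = 816 × 50 = 40,800.
Holding cost H = 0.31 × $185.00 = $57.3500 per unit per year.
EOQ = √(2DS / H) = √(2 × 40,800 × 61.4 / 57.35).
= √(5,010,240 / 57.35) = √87,362.5109 ≈ 295.571.

Q* ≈ 295.6 pumps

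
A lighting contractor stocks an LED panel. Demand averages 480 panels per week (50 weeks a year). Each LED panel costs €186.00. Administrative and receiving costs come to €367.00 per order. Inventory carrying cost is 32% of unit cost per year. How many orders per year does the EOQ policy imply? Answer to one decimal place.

Annual demand D = 480 × 50 = 24,000.
Holding cost H = 0.32 × €186.00 = €59.5200 per unit per year.
Q* = √(2DS/H) = √(2 × 24,000 × 367 / 59.52) ≈ 544.03.
Orders per year = D / Q* = 24,000 / 544.03 ≈ 44.115.

N ≈ 44.1 orders per year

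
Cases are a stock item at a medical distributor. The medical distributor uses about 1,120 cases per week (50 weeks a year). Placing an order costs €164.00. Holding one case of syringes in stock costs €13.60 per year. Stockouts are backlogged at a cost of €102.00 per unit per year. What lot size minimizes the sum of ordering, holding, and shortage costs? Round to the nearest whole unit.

Q* ≈ 1,237 cases

Annual demand D = 1,120 × 50 = 56,000.
With planned backorders, Q* = √(2DS/H) · √((H+B)/B).
√(2DS/H) = √(2 × 56,000 × 164 / 13.6) = 1162.148.
√((H+B)/B) = √((13.6+102)/102) = 1.0646.
Q* ≈ 1237.201.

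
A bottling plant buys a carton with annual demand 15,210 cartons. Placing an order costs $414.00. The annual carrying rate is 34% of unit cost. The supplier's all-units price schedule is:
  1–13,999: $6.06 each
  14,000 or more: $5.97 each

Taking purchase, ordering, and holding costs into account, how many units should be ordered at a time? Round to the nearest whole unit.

Q* ≈ 2,472 cartons

Holding cost per unit per year at price C is H = 0.34·C.
Evaluate total cost at each tier's feasible EOQ or, if the EOQ is below the tier, at the tier's minimum quantity.
EOQ at $6.06 = 2472.3 (feasible in tier 1): TC = 15,210×$6.06 + (15,210/2472.3)×414 + (2472.3/2)×0.34×$6.06 = $97,266.56.
EOQ at $5.97 = 2490.9 < 14000, so use break Q=14000: TC = 15,210×$5.97 + (15,210/14000.0)×414 + (14000.0/2)×0.34×$5.97 = $105,462.08.
Lowest total cost is $97,266.56 at Q = 2472.3.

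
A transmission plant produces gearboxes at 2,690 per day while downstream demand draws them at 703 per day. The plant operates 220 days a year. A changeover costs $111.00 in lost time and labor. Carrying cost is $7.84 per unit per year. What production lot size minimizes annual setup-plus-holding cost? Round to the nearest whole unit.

Q* ≈ 2,435 gearboxes

Annual demand D = 703 × 220 = 154,660.
Production build-up factor (1 − d/p) = 1 − 703/2,690 = 0.7387.
Q* = √(2DS / (H(1 − d/p))) = √(2 × 154,660 × 111 / (7.84 × 0.7387)).
= √(34,334,520 / 5.7911) ≈ 2434.920.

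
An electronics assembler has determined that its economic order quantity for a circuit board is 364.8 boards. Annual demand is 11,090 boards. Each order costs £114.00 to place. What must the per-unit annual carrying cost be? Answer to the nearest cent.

The basic EOQ model gives Q* = √(2DS/H); rearrange for the unknown.
From Q* = √(2DS/H): H = 2DS / Q*² = 2 × 11,090 × 114 / 364.8² = 19.0001.

H ≈ £19.00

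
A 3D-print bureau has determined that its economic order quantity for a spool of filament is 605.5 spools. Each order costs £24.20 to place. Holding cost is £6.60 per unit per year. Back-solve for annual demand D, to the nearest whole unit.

D ≈ 49,995 spools per year

Squaring Q* = √(2DS/H) gives Q*² = 2DS/H.
From Q* = √(2DS/H): D = Q*²H / (2S) = 605.5² × 6.6 / (2 × 24.2) = 49995.034.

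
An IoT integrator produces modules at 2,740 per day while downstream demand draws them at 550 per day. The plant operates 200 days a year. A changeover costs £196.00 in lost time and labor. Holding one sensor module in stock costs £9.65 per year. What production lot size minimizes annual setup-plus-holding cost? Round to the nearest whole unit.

Annual demand D = 550 × 200 = 110,000.
Production build-up factor (1 − d/p) = 1 − 550/2,740 = 0.7993.
Q* = √(2DS / (H(1 − d/p))) = √(2 × 110,000 × 196 / (9.65 × 0.7993)).
= √(43,120,000 / 7.713) ≈ 2364.444.

Q* ≈ 2,364 modules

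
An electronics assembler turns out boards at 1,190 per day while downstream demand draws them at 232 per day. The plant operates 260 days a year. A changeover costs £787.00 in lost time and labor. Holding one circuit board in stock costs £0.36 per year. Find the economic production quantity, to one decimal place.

Q* ≈ 18,099.7 boards

Annual demand D = 232 × 260 = 60,320.
Production build-up factor (1 − d/p) = 1 − 232/1,190 = 0.8050.
Q* = √(2DS / (H(1 − d/p))) = √(2 × 60,320 × 787 / (0.36 × 0.8050)).
= √(94,943,680 / 0.2898) ≈ 18099.747.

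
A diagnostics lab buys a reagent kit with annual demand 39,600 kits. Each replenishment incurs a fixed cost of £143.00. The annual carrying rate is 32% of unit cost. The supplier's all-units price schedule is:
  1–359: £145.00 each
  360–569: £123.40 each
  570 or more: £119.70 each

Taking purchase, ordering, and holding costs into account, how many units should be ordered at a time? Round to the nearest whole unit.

Q* ≈ 570 kits

Holding cost per unit per year at price C is H = 0.32·C.
Candidates are each tier's EOQ (if it falls in that tier) and each price-break quantity.
Tier 1 (£145.00): EOQ = 494.1 exceeds tier's upper bound 359, so this tier is dominated.
EOQ at £123.40 = 535.5 (feasible in tier 2): TC = 39,600×£123.40 + (39,600/535.5)×143 + (535.5/2)×0.32×£123.40 = £4,907,787.70.
EOQ at £119.70 = 543.8 < 570, so use break Q=570: TC = 39,600×£119.70 + (39,600/570.0)×143 + (570.0/2)×0.32×£119.70 = £4,760,971.38.
Lowest total cost is £4,760,971.38 at Q = 570.0.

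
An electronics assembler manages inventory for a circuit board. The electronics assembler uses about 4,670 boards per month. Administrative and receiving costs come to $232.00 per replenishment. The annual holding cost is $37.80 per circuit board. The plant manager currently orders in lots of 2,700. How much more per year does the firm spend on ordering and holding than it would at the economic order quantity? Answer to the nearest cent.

Annual demand D = 4,670 × 12 = 56,040.
EOQ = √(2DS/H) = √(2 × 56,040 × 232 / 37.8) ≈ 829.40.
Cost at Q* = (D/Q*)S + (Q*/2)H = √(2DSH) ≈ $31,351.18.
Cost at Q = 2,700: (56,040/2,700)×232 + (2,700/2)×37.8 = $4,815.29 + $51,030.00 = $55,845.29.
Excess = $55,845.29 − $31,351.18 = $24,494.10.

Extra cost ≈ $24,494.10 per year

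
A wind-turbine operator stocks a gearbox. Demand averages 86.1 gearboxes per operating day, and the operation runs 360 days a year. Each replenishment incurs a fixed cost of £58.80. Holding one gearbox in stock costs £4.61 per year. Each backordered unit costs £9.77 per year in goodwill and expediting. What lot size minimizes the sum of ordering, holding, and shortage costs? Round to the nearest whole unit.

Annual demand D = 86.1 × 360 = 30,996.
With planned backorders, Q* = √(2DS/H) · √((H+B)/B).
√(2DS/H) = √(2 × 30,996 × 58.8 / 4.61) = 889.213.
√((H+B)/B) = √((4.61+9.77)/9.77) = 1.2132.
Q* ≈ 1078.793.

Q* ≈ 1,079 gearboxes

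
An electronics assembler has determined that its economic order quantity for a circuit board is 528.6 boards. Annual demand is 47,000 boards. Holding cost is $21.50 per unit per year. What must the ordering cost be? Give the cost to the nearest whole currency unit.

The basic EOQ model gives Q* = √(2DS/H); rearrange for the unknown.
From Q* = √(2DS/H): S = Q*²H / (2D) = 528.6² × 21.5 / (2 × 47,000) = 63.9094.

S ≈ $64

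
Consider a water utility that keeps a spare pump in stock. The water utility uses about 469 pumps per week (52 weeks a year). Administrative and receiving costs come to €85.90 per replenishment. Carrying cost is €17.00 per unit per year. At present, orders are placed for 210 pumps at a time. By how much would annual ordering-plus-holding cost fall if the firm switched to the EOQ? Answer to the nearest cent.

Extra cost ≈ €3,321.21 per year

Annual demand D = 469 × 52 = 24,388.
EOQ = √(2DS/H) = √(2 × 24,388 × 85.9 / 17) ≈ 496.45.
Cost at Q* = (D/Q*)S + (Q*/2)H = √(2DSH) ≈ €8,439.64.
Cost at Q = 210: (24,388/210)×85.9 + (210/2)×17 = €9,975.85 + €1,785.00 = €11,760.85.
Excess = €11,760.85 − €8,439.64 = €3,321.21.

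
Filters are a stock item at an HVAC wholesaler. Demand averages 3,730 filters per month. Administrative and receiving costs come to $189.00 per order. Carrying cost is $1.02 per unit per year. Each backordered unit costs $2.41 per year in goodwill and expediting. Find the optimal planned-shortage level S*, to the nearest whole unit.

Annual demand D = 3,730 × 12 = 44,760.
With planned backorders, Q* = √(2DS/H) · √((H+B)/B).
√(2DS/H) = √(2 × 44,760 × 189 / 1.02) = 4072.779.
√((H+B)/B) = √((1.02+2.41)/2.41) = 1.1930.
Q* ≈ 4858.804.
S* = Q* · H/(H+B) = 4858.804 × 1.02/3.43 ≈ 1444.892.

S* ≈ 1,445 filters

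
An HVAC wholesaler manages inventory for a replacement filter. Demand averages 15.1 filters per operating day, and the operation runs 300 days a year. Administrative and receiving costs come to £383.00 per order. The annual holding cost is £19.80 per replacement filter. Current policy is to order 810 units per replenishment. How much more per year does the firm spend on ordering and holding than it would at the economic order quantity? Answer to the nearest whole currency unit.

Annual demand D = 15.1 × 300 = 4,530.
EOQ = √(2DS/H) = √(2 × 4,530 × 383 / 19.8) ≈ 418.63.
Cost at Q* = (D/Q*)S + (Q*/2)H = √(2DSH) ≈ £8,288.88.
Cost at Q = 810: (4,530/810)×383 + (810/2)×19.8 = £2,141.96 + £8,019.00 = £10,160.96.
Excess = £10,160.96 − £8,288.88 = £1,872.08.

Extra cost ≈ £1,872 per year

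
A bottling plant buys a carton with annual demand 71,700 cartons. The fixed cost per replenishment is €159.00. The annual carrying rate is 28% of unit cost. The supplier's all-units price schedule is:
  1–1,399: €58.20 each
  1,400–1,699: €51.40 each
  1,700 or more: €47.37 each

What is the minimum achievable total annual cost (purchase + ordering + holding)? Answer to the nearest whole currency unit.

TC* ≈ €3,414,409

Holding cost per unit per year at price C is H = 0.28·C.
For each price level, check whether its EOQ is feasible; otherwise the best quantity at that price is the breakpoint.
EOQ at €58.20 = 1182.9 (feasible in tier 1): TC = 71,700×€58.20 + (71,700/1182.9)×159 + (1182.9/2)×0.28×€58.20 = €4,192,215.85.
EOQ at €51.40 = 1258.7 < 1400, so use break Q=1400: TC = 71,700×€51.40 + (71,700/1400.0)×159 + (1400.0/2)×0.28×€51.40 = €3,703,597.47.
EOQ at €47.37 = 1311.1 < 1700, so use break Q=1700: TC = 71,700×€47.37 + (71,700/1700.0)×159 + (1700.0/2)×0.28×€47.37 = €3,414,409.12.
Lowest total cost among the candidates is at Q = 1700.0.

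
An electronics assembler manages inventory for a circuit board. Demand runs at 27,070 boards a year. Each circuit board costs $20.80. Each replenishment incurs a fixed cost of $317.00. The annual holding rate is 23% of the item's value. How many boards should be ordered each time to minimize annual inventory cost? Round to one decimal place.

Holding cost H = 0.23 × $20.80 = $4.7840 per unit per year.
EOQ = √(2DS / H) = √(2 × 27,070 × 317 / 4.784).
= √(17,162,380 / 4.784) = √3,587,454.0134 ≈ 1894.058.

Q* ≈ 1,894.1 boards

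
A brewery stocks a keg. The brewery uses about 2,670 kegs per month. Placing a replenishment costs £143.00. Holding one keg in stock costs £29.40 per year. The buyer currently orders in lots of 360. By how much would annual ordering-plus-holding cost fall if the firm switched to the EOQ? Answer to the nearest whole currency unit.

Extra cost ≈ £1,605 per year

Annual demand D = 2,670 × 12 = 32,040.
EOQ = √(2DS/H) = √(2 × 32,040 × 143 / 29.4) ≈ 558.28.
Cost at Q* = (D/Q*)S + (Q*/2)H = √(2DSH) ≈ £16,413.57.
Cost at Q = 360: (32,040/360)×143 + (360/2)×29.4 = £12,727.00 + £5,292.00 = £18,019.00.
Excess = £18,019.00 − £16,413.57 = £1,605.43.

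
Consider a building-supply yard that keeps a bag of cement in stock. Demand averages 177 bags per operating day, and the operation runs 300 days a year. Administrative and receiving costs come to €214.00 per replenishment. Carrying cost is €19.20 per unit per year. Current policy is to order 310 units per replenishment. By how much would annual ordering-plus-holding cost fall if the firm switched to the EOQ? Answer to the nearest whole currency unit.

Extra cost ≈ €18,743 per year

Annual demand D = 177 × 300 = 53,100.
EOQ = √(2DS/H) = √(2 × 53,100 × 214 / 19.2) ≈ 1087.97.
Cost at Q* = (D/Q*)S + (Q*/2)H = √(2DSH) ≈ €20,889.10.
Cost at Q = 310: (53,100/310)×214 + (310/2)×19.2 = €36,656.13 + €2,976.00 = €39,632.13.
Excess = €39,632.13 − €20,889.10 = €18,743.03.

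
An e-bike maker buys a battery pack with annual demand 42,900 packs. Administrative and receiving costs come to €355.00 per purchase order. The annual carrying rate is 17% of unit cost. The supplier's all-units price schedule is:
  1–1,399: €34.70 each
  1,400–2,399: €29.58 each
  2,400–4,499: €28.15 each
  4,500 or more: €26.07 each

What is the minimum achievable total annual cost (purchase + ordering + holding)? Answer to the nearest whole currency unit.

Holding cost per unit per year at price C is H = 0.17·C.
Evaluate total cost at each tier's feasible EOQ or, if the EOQ is below the tier, at the tier's minimum quantity.
Tier 1 (€34.70): EOQ = 2272.3 exceeds tier's upper bound 1399, so this tier is dominated.
Tier 2 (€29.58): EOQ = 2461.1 exceeds tier's upper bound 2399, so this tier is dominated.
EOQ at €28.15 = 2522.9 (feasible in tier 3): TC = 42,900×€28.15 + (42,900/2522.9)×355 + (2522.9/2)×0.17×€28.15 = €1,219,708.17.
EOQ at €26.07 = 2621.6 < 4500, so use break Q=4500: TC = 42,900×€26.07 + (42,900/4500.0)×355 + (4500.0/2)×0.17×€26.07 = €1,131,759.11.
Lowest total cost among the candidates is at Q = 4500.0.

TC* ≈ €1,131,759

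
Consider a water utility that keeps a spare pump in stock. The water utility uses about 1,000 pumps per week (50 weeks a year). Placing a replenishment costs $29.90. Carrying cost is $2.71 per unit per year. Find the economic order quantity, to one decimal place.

Q* ≈ 1,050.4 pumps

Annual demand D = 1,000 × 50 = 50,000.
EOQ = √(2DS / H) = √(2 × 50,000 × 29.9 / 2.71).
= √(2,990,000 / 2.71) = √1,103,321.0332 ≈ 1050.391.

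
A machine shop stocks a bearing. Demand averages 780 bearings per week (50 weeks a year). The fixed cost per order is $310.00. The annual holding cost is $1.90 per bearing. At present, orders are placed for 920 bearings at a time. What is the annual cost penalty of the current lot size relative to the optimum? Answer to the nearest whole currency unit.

Annual demand D = 780 × 50 = 39,000.
EOQ = √(2DS/H) = √(2 × 39,000 × 310 / 1.9) ≈ 3567.40.
Cost at Q* = (D/Q*)S + (Q*/2)H = √(2DSH) ≈ $6,778.05.
Cost at Q = 920: (39,000/920)×310 + (920/2)×1.9 = $13,141.30 + $874.00 = $14,015.30.
Excess = $14,015.30 − $6,778.05 = $7,237.25.

Extra cost ≈ $7,237 per year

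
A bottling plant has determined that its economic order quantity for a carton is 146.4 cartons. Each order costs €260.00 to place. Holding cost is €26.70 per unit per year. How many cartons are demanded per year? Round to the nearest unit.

D ≈ 1,101 cartons per year

Squaring Q* = √(2DS/H) gives Q*² = 2DS/H.
From Q* = √(2DS/H): D = Q*²H / (2S) = 146.4² × 26.7 / (2 × 260) = 1100.500.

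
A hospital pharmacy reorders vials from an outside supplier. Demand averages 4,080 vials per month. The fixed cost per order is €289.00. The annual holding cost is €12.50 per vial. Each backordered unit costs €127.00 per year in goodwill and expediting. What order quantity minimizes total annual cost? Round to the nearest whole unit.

Annual demand D = 4,080 × 12 = 48,960.
With planned backorders, Q* = √(2DS/H) · √((H+B)/B).
√(2DS/H) = √(2 × 48,960 × 289 / 12.5) = 1504.630.
√((H+B)/B) = √((12.5+127)/127) = 1.0481.
Q* ≈ 1576.939.

Q* ≈ 1,577 vials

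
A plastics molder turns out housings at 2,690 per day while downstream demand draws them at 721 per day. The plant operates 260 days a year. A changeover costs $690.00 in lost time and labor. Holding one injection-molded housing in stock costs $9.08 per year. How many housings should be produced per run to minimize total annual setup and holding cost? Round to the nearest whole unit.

Q* ≈ 6,239 housings

Annual demand D = 721 × 260 = 187,460.
Production build-up factor (1 − d/p) = 1 − 721/2,690 = 0.7320.
Q* = √(2DS / (H(1 − d/p))) = √(2 × 187,460 × 690 / (9.08 × 0.7320)).
= √(258,694,800 / 6.6463) ≈ 6238.845.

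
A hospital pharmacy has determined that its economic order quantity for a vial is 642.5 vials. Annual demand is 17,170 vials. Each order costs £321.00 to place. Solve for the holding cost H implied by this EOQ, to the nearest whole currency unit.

H ≈ £27

Invert the EOQ relation Q*² = 2DS/H.
From Q* = √(2DS/H): H = 2DS / Q*² = 2 × 17,170 × 321 / 642.5² = 26.7029.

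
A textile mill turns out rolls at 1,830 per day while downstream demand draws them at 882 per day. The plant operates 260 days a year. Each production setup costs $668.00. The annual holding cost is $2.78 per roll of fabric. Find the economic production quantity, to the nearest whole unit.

Q* ≈ 14,586 rolls

Annual demand D = 882 × 260 = 229,320.
Production build-up factor (1 − d/p) = 1 − 882/1,830 = 0.5180.
Q* = √(2DS / (H(1 − d/p))) = √(2 × 229,320 × 668 / (2.78 × 0.5180)).
= √(306,371,520 / 1.4401) ≈ 14585.562.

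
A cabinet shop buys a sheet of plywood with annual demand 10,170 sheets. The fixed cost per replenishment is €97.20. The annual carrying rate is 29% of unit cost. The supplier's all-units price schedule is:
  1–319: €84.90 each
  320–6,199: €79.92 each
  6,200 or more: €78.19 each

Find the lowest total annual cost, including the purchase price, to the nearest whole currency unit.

TC* ≈ €819,584

Holding cost per unit per year at price C is H = 0.29·C.
Evaluate total cost at each tier's feasible EOQ or, if the EOQ is below the tier, at the tier's minimum quantity.
EOQ at €84.90 = 283.4 (feasible in tier 1): TC = 10,170×€84.90 + (10,170/283.4)×97.2 + (283.4/2)×0.29×€84.90 = €870,409.88.
EOQ at €79.92 = 292.1 < 320, so use break Q=320: TC = 10,170×€79.92 + (10,170/320.0)×97.2 + (320.0/2)×0.29×€79.92 = €819,583.83.
EOQ at €78.19 = 295.3 < 6200, so use break Q=6200: TC = 10,170×€78.19 + (10,170/6200.0)×97.2 + (6200.0/2)×0.29×€78.19 = €865,644.55.
Lowest total cost among the candidates is at Q = 320.0.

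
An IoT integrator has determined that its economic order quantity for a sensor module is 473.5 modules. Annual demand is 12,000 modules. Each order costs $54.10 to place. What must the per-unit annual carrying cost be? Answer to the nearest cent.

Invert the EOQ relation Q*² = 2DS/H.
From Q* = √(2DS/H): H = 2DS / Q*² = 2 × 12,000 × 54.1 / 473.5² = 5.7912.

H ≈ $5.79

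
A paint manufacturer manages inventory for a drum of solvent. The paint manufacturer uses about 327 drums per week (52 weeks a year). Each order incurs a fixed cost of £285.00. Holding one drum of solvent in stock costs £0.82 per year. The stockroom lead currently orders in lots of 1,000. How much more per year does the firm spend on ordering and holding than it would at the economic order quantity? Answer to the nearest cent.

Annual demand D = 327 × 52 = 17,004.
EOQ = √(2DS/H) = √(2 × 17,004 × 285 / 0.82) ≈ 3438.00.
Cost at Q* = (D/Q*)S + (Q*/2)H = √(2DSH) ≈ £2,819.16.
Cost at Q = 1,000: (17,004/1,000)×285 + (1,000/2)×0.82 = £4,846.14 + £410.00 = £5,256.14.
Excess = £5,256.14 − £2,819.16 = £2,436.98.

Extra cost ≈ £2,436.98 per year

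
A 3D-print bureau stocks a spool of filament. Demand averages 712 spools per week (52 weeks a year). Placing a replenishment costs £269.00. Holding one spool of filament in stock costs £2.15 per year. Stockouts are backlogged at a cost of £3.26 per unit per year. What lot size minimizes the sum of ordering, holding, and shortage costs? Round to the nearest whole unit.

Q* ≈ 3,921 spools

Annual demand D = 712 × 52 = 37,024.
With planned backorders, Q* = √(2DS/H) · √((H+B)/B).
√(2DS/H) = √(2 × 37,024 × 269 / 2.15) = 3043.782.
√((H+B)/B) = √((2.15+3.26)/3.26) = 1.2882.
Q* ≈ 3921.059.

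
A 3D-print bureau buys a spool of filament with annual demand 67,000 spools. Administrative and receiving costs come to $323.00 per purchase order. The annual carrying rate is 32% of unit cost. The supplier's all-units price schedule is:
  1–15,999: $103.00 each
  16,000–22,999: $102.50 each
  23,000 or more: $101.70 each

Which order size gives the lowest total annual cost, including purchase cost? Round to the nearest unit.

Holding cost per unit per year at price C is H = 0.32·C.
Evaluate total cost at each tier's feasible EOQ or, if the EOQ is below the tier, at the tier's minimum quantity.
EOQ at $103.00 = 1145.9 (feasible in tier 1): TC = 67,000×$103.00 + (67,000/1145.9)×323 + (1145.9/2)×0.32×$103.00 = $6,938,770.02.
EOQ at $102.50 = 1148.7 < 16000, so use break Q=16000: TC = 67,000×$102.50 + (67,000/16000.0)×323 + (16000.0/2)×0.32×$102.50 = $7,131,252.56.
EOQ at $101.70 = 1153.2 < 23000, so use break Q=23000: TC = 67,000×$101.70 + (67,000/23000.0)×323 + (23000.0/2)×0.32×$101.70 = $7,189,096.91.
Lowest total cost is $6,938,770.02 at Q = 1145.9.

Q* ≈ 1,146 spools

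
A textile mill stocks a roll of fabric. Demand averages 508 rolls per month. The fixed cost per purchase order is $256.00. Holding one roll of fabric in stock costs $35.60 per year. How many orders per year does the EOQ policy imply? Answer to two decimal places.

N ≈ 20.59 orders per year

Annual demand D = 508 × 12 = 6,096.
The optimal lot size = √(2DS/H) = √(2 × 6,096 × 256 / 35.6) ≈ 296.10.
Orders per year = D / Q* = 6,096 / 296.10 ≈ 20.588.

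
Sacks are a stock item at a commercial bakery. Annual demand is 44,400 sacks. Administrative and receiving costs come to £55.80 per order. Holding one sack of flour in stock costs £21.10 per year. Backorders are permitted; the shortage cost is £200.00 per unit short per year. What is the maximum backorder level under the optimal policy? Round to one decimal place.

S* ≈ 48.6 sacks

With planned backorders, Q* = √(2DS/H) · √((H+B)/B).
√(2DS/H) = √(2 × 44,400 × 55.8 / 21.1) = 484.599.
√((H+B)/B) = √((21.1+200)/200) = 1.0514.
Q* ≈ 509.521.
S* = Q* · H/(H+B) = 509.521 × 21.1/221.1 ≈ 48.625.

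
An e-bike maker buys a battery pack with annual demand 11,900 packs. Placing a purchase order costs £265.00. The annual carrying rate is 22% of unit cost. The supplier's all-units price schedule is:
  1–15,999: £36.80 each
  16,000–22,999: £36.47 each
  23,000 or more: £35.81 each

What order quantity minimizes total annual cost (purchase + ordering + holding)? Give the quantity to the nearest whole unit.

Q* ≈ 883 packs

Holding cost per unit per year at price C is H = 0.22·C.
Evaluate total cost at each tier's feasible EOQ or, if the EOQ is below the tier, at the tier's minimum quantity.
EOQ at £36.80 = 882.6 (feasible in tier 1): TC = 11,900×£36.80 + (11,900/882.6)×265 + (882.6/2)×0.22×£36.80 = £445,065.73.
EOQ at £36.47 = 886.6 < 16000, so use break Q=16000: TC = 11,900×£36.47 + (11,900/16000.0)×265 + (16000.0/2)×0.22×£36.47 = £498,377.29.
EOQ at £35.81 = 894.7 < 23000, so use break Q=23000: TC = 11,900×£35.81 + (11,900/23000.0)×265 + (23000.0/2)×0.22×£35.81 = £516,875.41.
Lowest total cost is £445,065.73 at Q = 882.6.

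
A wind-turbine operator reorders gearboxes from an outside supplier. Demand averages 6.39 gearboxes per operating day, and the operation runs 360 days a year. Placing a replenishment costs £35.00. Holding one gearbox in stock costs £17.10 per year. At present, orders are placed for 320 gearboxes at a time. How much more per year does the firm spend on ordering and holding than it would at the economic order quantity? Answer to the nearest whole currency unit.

Annual demand D = 6.39 × 360 = 2,300.4.
EOQ = √(2DS/H) = √(2 × 2,300.4 × 35 / 17.1) ≈ 97.04.
Cost at Q* = (D/Q*)S + (Q*/2)H = √(2DSH) ≈ £1,659.39.
Cost at Q = 320: (2,300.4/320)×35 + (320/2)×17.1 = £251.61 + £2,736.00 = £2,987.61.
Excess = £2,987.61 − £1,659.39 = £1,328.22.

Extra cost ≈ £1,328 per year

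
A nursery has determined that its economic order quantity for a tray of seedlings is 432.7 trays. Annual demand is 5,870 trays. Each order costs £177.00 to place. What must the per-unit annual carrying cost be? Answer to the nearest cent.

The basic EOQ model gives Q* = √(2DS/H); rearrange for the unknown.
From Q* = √(2DS/H): H = 2DS / Q*² = 2 × 5,870 × 177 / 432.7² = 11.0986.

H ≈ £11.10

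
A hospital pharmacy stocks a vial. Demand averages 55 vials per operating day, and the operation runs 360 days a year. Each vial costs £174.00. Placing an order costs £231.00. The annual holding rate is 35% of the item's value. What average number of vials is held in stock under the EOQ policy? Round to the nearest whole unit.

Average inventory ≈ 194 vials

Annual demand D = 55 × 360 = 19,800.
Holding cost H = 0.35 × £174.00 = £60.9000 per unit per year.
The optimal lot size = √(2DS/H) = √(2 × 19,800 × 231 / 60.9) ≈ 387.57.
Average inventory = Q*/2 ≈ 387.57 / 2 = 193.783.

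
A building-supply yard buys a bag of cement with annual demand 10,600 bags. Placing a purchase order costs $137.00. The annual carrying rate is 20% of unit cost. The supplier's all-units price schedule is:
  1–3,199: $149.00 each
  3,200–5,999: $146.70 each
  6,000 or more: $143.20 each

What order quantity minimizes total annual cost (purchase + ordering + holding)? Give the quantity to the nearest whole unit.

Holding cost per unit per year at price C is H = 0.20·C.
For each price level, check whether its EOQ is feasible; otherwise the best quantity at that price is the breakpoint.
EOQ at $149.00 = 312.2 (feasible in tier 1): TC = 10,600×$149.00 + (10,600/312.2)×137 + (312.2/2)×0.20×$149.00 = $1,588,703.29.
EOQ at $146.70 = 314.6 < 3200, so use break Q=3200: TC = 10,600×$146.70 + (10,600/3200.0)×137 + (3200.0/2)×0.20×$146.70 = $1,602,417.81.
EOQ at $143.20 = 318.5 < 6000, so use break Q=6000: TC = 10,600×$143.20 + (10,600/6000.0)×137 + (6000.0/2)×0.20×$143.20 = $1,604,082.03.
Lowest total cost is $1,588,703.29 at Q = 312.2.

Q* ≈ 312 bags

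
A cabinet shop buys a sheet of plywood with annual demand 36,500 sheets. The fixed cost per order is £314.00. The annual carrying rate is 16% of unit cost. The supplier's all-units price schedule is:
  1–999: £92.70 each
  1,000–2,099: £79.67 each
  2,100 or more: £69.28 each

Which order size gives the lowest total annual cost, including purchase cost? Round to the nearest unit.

Q* ≈ 2,100 sheets

Holding cost per unit per year at price C is H = 0.16·C.
Evaluate total cost at each tier's feasible EOQ or, if the EOQ is below the tier, at the tier's minimum quantity.
Tier 1 (£92.70): EOQ = 1243.2 exceeds tier's upper bound 999, so this tier is dominated.
EOQ at £79.67 = 1341.0 (feasible in tier 2): TC = 36,500×£79.67 + (36,500/1341.0)×314 + (1341.0/2)×0.16×£79.67 = £2,925,048.60.
EOQ at £69.28 = 1438.0 < 2100, so use break Q=2100: TC = 36,500×£69.28 + (36,500/2100.0)×314 + (2100.0/2)×0.16×£69.28 = £2,545,816.66.
Lowest total cost is £2,545,816.66 at Q = 2100.0.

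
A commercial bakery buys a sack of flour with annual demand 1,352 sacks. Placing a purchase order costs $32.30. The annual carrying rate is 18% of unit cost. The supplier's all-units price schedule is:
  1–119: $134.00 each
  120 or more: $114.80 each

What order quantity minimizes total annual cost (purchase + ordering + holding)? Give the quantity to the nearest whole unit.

Holding cost per unit per year at price C is H = 0.18·C.
Candidates are each tier's EOQ (if it falls in that tier) and each price-break quantity.
EOQ at $134.00 = 60.2 (feasible in tier 1): TC = 1,352×$134.00 + (1,352/60.2)×32.3 + (60.2/2)×0.18×$134.00 = $182,619.42.
EOQ at $114.80 = 65.0 < 120, so use break Q=120: TC = 1,352×$114.80 + (1,352/120.0)×32.3 + (120.0/2)×0.18×$114.80 = $156,813.35.
Lowest total cost is $156,813.35 at Q = 120.0.

Q* ≈ 120 sacks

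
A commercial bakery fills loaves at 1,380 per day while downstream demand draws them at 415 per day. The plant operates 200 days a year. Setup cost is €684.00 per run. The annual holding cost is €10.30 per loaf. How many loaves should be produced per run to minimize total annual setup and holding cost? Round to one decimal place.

Q* ≈ 3,970.4 loaves

Annual demand D = 415 × 200 = 83,000.
Production build-up factor (1 − d/p) = 1 − 415/1,380 = 0.6993.
Q* = √(2DS / (H(1 − d/p))) = √(2 × 83,000 × 684 / (10.3 × 0.6993)).
= √(113,544,000 / 7.2025) ≈ 3970.447.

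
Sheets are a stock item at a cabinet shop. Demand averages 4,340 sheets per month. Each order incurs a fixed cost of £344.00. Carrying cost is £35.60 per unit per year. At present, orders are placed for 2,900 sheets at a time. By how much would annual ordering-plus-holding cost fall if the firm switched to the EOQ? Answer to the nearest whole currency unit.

Annual demand D = 4,340 × 12 = 52,080.
EOQ = √(2DS/H) = √(2 × 52,080 × 344 / 35.6) ≈ 1003.24.
Cost at Q* = (D/Q*)S + (Q*/2)H = √(2DSH) ≈ £35,715.33.
Cost at Q = 2,900: (52,080/2,900)×344 + (2,900/2)×35.6 = £6,177.77 + £51,620.00 = £57,797.77.
Excess = £57,797.77 − £35,715.33 = £22,082.43.

Extra cost ≈ £22,082 per year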